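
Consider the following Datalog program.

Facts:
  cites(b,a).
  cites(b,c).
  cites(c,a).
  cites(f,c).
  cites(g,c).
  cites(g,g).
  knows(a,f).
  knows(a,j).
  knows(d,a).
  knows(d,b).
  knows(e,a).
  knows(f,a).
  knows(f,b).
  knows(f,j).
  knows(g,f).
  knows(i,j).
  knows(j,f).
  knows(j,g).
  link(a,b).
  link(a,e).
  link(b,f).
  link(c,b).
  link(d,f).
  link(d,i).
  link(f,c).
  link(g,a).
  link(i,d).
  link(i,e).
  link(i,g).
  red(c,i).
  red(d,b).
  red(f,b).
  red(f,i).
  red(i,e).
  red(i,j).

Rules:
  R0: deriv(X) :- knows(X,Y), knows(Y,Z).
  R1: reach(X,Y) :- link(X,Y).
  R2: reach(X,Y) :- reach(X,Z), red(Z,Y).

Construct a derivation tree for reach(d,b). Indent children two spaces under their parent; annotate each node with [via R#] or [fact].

round 1: derive reach(a,b) via R1 from link(a,b)
round 1: derive reach(a,e) via R1 from link(a,e)
round 1: derive reach(b,f) via R1 from link(b,f)
round 1: derive reach(c,b) via R1 from link(c,b)
round 1: derive reach(d,f) via R1 from link(d,f)
round 1: derive reach(d,i) via R1 from link(d,i)
round 1: derive reach(f,c) via R1 from link(f,c)
round 1: derive reach(g,a) via R1 from link(g,a)
round 1: derive reach(i,d) via R1 from link(i,d)
round 1: derive reach(i,e) via R1 from link(i,e)
round 1: derive reach(i,g) via R1 from link(i,g)
round 2: derive reach(b,b) via R2 from reach(b,f), red(f,b)
round 2: derive reach(b,i) via R2 from reach(b,f), red(f,i)
round 2: derive reach(d,b) via R2 from reach(d,f), red(f,b)
round 2: derive reach(d,e) via R2 from reach(d,i), red(i,e)
round 2: derive reach(d,j) via R2 from reach(d,i), red(i,j)
round 2: derive reach(f,i) via R2 from reach(f,c), red(c,i)
round 2: derive reach(i,b) via R2 from reach(i,d), red(d,b)
round 3: derive reach(b,e) via R2 from reach(b,i), red(i,e)
round 3: derive reach(b,j) via R2 from reach(b,i), red(i,j)
round 3: derive reach(f,e) via R2 from reach(f,i), red(i,e)
round 3: derive reach(f,j) via R2 from reach(f,i), red(i,j)

reach(d,b)  [via R2]
  reach(d,f)  [via R1]
    link(d,f)  [fact]
  red(f,b)  [fact]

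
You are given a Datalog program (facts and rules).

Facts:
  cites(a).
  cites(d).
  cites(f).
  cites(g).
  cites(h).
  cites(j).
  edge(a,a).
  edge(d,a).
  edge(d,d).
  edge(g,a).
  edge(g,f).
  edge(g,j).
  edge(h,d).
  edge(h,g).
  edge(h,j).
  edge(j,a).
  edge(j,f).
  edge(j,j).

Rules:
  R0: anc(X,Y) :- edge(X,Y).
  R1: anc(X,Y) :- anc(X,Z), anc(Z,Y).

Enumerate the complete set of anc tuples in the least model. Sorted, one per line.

anc(a,a)
anc(d,a)
anc(d,d)
anc(g,a)
anc(g,f)
anc(g,j)
anc(h,a)
anc(h,d)
anc(h,f)
anc(h,g)
anc(h,j)
anc(j,a)
anc(j,f)
anc(j,j)

round 1: derive anc(a,a) via R0 from edge(a,a)
round 1: derive anc(d,a) via R0 from edge(d,a)
round 1: derive anc(d,d) via R0 from edge(d,d)
round 1: derive anc(g,a) via R0 from edge(g,a)
round 1: derive anc(g,f) via R0 from edge(g,f)
round 1: derive anc(g,j) via R0 from edge(g,j)
round 1: derive anc(h,d) via R0 from edge(h,d)
round 1: derive anc(h,g) via R0 from edge(h,g)
round 1: derive anc(h,j) via R0 from edge(h,j)
round 1: derive anc(j,a) via R0 from edge(j,a)
round 1: derive anc(j,f) via R0 from edge(j,f)
round 1: derive anc(j,j) via R0 from edge(j,j)
round 2: derive anc(h,a) via R1 from anc(h,d), anc(d,a)
round 2: derive anc(h,f) via R1 from anc(h,g), anc(g,f)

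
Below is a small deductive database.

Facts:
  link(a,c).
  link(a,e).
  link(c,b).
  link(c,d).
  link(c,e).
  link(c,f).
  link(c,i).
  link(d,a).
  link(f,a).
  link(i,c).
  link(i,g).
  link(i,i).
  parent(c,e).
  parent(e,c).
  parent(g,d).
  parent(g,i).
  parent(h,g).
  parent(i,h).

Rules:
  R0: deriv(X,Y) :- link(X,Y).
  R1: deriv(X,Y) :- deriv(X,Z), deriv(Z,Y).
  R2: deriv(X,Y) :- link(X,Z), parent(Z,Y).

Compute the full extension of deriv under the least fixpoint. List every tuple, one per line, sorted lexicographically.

deriv(a,a)
deriv(a,b)
deriv(a,c)
deriv(a,d)
deriv(a,e)
deriv(a,f)
deriv(a,g)
deriv(a,h)
deriv(a,i)
deriv(c,a)
deriv(c,b)
deriv(c,c)
deriv(c,d)
deriv(c,e)
deriv(c,f)
deriv(c,g)
deriv(c,h)
deriv(c,i)
deriv(d,a)
deriv(d,b)
deriv(d,c)
deriv(d,d)
deriv(d,e)
deriv(d,f)
deriv(d,g)
deriv(d,h)
deriv(d,i)
deriv(f,a)
deriv(f,b)
deriv(f,c)
deriv(f,d)
deriv(f,e)
deriv(f,f)
deriv(f,g)
deriv(f,h)
deriv(f,i)
deriv(i,a)
deriv(i,b)
deriv(i,c)
deriv(i,d)
deriv(i,e)
deriv(i,f)
deriv(i,g)
deriv(i,h)
deriv(i,i)

round 1: derive deriv(a,c) via R0 from link(a,c)
round 1: derive deriv(a,e) via R0 from link(a,e)
round 1: derive deriv(c,b) via R0 from link(c,b)
round 1: derive deriv(c,d) via R0 from link(c,d)
round 1: derive deriv(c,e) via R0 from link(c,e)
round 1: derive deriv(c,f) via R0 from link(c,f)
round 1: derive deriv(c,i) via R0 from link(c,i)
round 1: derive deriv(d,a) via R0 from link(d,a)
round 1: derive deriv(f,a) via R0 from link(f,a)
round 1: derive deriv(i,c) via R0 from link(i,c)
round 1: derive deriv(i,g) via R0 from link(i,g)
round 1: derive deriv(i,i) via R0 from link(i,i)
round 1: derive deriv(c,c) via R2 from link(c,e), parent(e,c)
round 1: derive deriv(c,h) via R2 from link(c,i), parent(i,h)
round 1: derive deriv(i,d) via R2 from link(i,g), parent(g,d)
round 1: derive deriv(i,e) via R2 from link(i,c), parent(c,e)
round 1: derive deriv(i,h) via R2 from link(i,i), parent(i,h)
round 2: derive deriv(a,b) via R1 from deriv(a,c), deriv(c,b)
round 2: derive deriv(a,d) via R1 from deriv(a,c), deriv(c,d)
round 2: derive deriv(a,f) via R1 from deriv(a,c), deriv(c,f)
round 2: derive deriv(a,h) via R1 from deriv(a,c), deriv(c,h)
round 2: derive deriv(a,i) via R1 from deriv(a,c), deriv(c,i)
round 2: derive deriv(c,a) via R1 from deriv(c,d), deriv(d,a)
round 2: derive deriv(c,g) via R1 from deriv(c,i), deriv(i,g)
round 2: derive deriv(d,c) via R1 from deriv(d,a), deriv(a,c)
round 2: derive deriv(d,e) via R1 from deriv(d,a), deriv(a,e)
round 2: derive deriv(f,c) via R1 from deriv(f,a), deriv(a,c)
round 2: derive deriv(f,e) via R1 from deriv(f,a), deriv(a,e)
round 2: derive deriv(i,a) via R1 from deriv(i,d), deriv(d,a)
round 2: derive deriv(i,b) via R1 from deriv(i,c), deriv(c,b)
round 2: derive deriv(i,f) via R1 from deriv(i,c), deriv(c,f)
round 3: derive deriv(a,a) via R1 from deriv(a,c), deriv(c,a)
round 3: derive deriv(a,g) via R1 from deriv(a,c), deriv(c,g)
round 3: derive deriv(d,b) via R1 from deriv(d,a), deriv(a,b)
round 3: derive deriv(d,d) via R1 from deriv(d,a), deriv(a,d)
round 3: derive deriv(d,f) via R1 from deriv(d,a), deriv(a,f)
round 3: derive deriv(d,g) via R1 from deriv(d,c), deriv(c,g)
round 3: derive deriv(d,h) via R1 from deriv(d,a), deriv(a,h)
round 3: derive deriv(d,i) via R1 from deriv(d,a), deriv(a,i)
round 3: derive deriv(f,b) via R1 from deriv(f,a), deriv(a,b)
round 3: derive deriv(f,d) via R1 from deriv(f,a), deriv(a,d)
round 3: derive deriv(f,f) via R1 from deriv(f,a), deriv(a,f)
round 3: derive deriv(f,g) via R1 from deriv(f,c), deriv(c,g)
round 3: derive deriv(f,h) via R1 from deriv(f,a), deriv(a,h)
round 3: derive deriv(f,i) via R1 from deriv(f,a), deriv(a,i)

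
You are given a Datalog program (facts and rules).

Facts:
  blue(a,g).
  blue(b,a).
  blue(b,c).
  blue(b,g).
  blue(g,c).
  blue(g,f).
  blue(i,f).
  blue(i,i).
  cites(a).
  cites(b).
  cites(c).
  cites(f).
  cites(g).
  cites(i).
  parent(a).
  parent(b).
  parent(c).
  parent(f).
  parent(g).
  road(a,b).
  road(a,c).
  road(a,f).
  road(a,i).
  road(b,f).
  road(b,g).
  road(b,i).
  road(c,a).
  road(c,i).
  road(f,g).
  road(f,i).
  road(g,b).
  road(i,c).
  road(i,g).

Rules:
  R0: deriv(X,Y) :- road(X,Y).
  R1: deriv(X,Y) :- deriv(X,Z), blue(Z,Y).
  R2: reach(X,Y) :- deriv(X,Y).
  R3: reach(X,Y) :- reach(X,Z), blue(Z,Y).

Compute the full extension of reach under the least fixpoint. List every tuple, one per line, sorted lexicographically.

round 1: derive deriv(a,b) via R0 from road(a,b)
round 1: derive deriv(a,c) via R0 from road(a,c)
round 1: derive deriv(a,f) via R0 from road(a,f)
round 1: derive deriv(a,i) via R0 from road(a,i)
round 1: derive deriv(b,f) via R0 from road(b,f)
round 1: derive deriv(b,g) via R0 from road(b,g)
round 1: derive deriv(b,i) via R0 from road(b,i)
round 1: derive deriv(c,a) via R0 from road(c,a)
round 1: derive deriv(c,i) via R0 from road(c,i)
round 1: derive deriv(f,g) via R0 from road(f,g)
round 1: derive deriv(f,i) via R0 from road(f,i)
round 1: derive deriv(g,b) via R0 from road(g,b)
round 1: derive deriv(i,c) via R0 from road(i,c)
round 1: derive deriv(i,g) via R0 from road(i,g)
round 2: derive deriv(a,a) via R1 from deriv(a,b), blue(b,a)
round 2: derive deriv(a,g) via R1 from deriv(a,b), blue(b,g)
round 2: derive deriv(b,c) via R1 from deriv(b,g), blue(g,c)
round 2: derive deriv(c,f) via R1 from deriv(c,i), blue(i,f)
round 2: derive deriv(c,g) via R1 from deriv(c,a), blue(a,g)
round 2: derive deriv(f,c) via R1 from deriv(f,g), blue(g,c)
round 2: derive deriv(f,f) via R1 from deriv(f,g), blue(g,f)
round 2: derive deriv(g,a) via R1 from deriv(g,b), blue(b,a)
round 2: derive deriv(g,c) via R1 from deriv(g,b), blue(b,c)
round 2: derive deriv(g,g) via R1 from deriv(g,b), blue(b,g)
round 2: derive deriv(i,f) via R1 from deriv(i,g), blue(g,f)
round 2: derive reach(a,b) via R2 from deriv(a,b)
round 2: derive reach(a,c) via R2 from deriv(a,c)
round 2: derive reach(a,f) via R2 from deriv(a,f)
round 2: derive reach(a,i) via R2 from deriv(a,i)
round 2: derive reach(b,f) via R2 from deriv(b,f)
round 2: derive reach(b,g) via R2 from deriv(b,g)
round 2: derive reach(b,i) via R2 from deriv(b,i)
round 2: derive reach(c,a) via R2 from deriv(c,a)
round 2: derive reach(c,i) via R2 from deriv(c,i)
round 2: derive reach(f,g) via R2 from deriv(f,g)
round 2: derive reach(f,i) via R2 from deriv(f,i)
round 2: derive reach(g,b) via R2 from deriv(g,b)
round 2: derive reach(i,c) via R2 from deriv(i,c)
round 2: derive reach(i,g) via R2 from deriv(i,g)
round 3: derive deriv(c,c) via R1 from deriv(c,g), blue(g,c)
round 3: derive deriv(g,f) via R1 from deriv(g,g), blue(g,f)
round 3: derive reach(a,a) via R2 from deriv(a,a)
round 3: derive reach(a,g) via R2 from deriv(a,g)
round 3: derive reach(b,c) via R2 from deriv(b,c)
round 3: derive reach(c,f) via R2 from deriv(c,f)
round 3: derive reach(c,g) via R2 from deriv(c,g)
round 3: derive reach(f,c) via R2 from deriv(f,c)
round 3: derive reach(f,f) via R2 from deriv(f,f)
round 3: derive reach(g,a) via R2 from deriv(g,a)
round 3: derive reach(g,c) via R2 from deriv(g,c)
round 3: derive reach(g,g) via R2 from deriv(g,g)
round 3: derive reach(i,f) via R2 from deriv(i,f)
round 4: derive reach(c,c) via R2 from deriv(c,c)
round 4: derive reach(g,f) via R2 from deriv(g,f)

reach(a,a)
reach(a,b)
reach(a,c)
reach(a,f)
reach(a,g)
reach(a,i)
reach(b,c)
reach(b,f)
reach(b,g)
reach(b,i)
reach(c,a)
reach(c,c)
reach(c,f)
reach(c,g)
reach(c,i)
reach(f,c)
reach(f,f)
reach(f,g)
reach(f,i)
reach(g,a)
reach(g,b)
reach(g,c)
reach(g,f)
reach(g,g)
reach(i,c)
reach(i,f)
reach(i,g)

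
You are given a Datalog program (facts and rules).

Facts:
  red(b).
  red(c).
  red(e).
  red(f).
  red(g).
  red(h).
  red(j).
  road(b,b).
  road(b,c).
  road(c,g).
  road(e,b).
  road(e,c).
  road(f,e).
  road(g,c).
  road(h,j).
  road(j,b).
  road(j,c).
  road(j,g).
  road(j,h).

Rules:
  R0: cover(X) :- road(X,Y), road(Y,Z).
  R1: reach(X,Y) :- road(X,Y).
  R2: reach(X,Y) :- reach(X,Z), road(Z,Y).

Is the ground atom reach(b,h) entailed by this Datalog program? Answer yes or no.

no

round 1: derive reach(b,b) via R1 from road(b,b)
round 1: derive reach(b,c) via R1 from road(b,c)
round 1: derive reach(c,g) via R1 from road(c,g)
round 1: derive reach(e,b) via R1 from road(e,b)
round 1: derive reach(e,c) via R1 from road(e,c)
round 1: derive reach(f,e) via R1 from road(f,e)
round 1: derive reach(g,c) via R1 from road(g,c)
round 1: derive reach(h,j) via R1 from road(h,j)
round 1: derive reach(j,b) via R1 from road(j,b)
round 1: derive reach(j,c) via R1 from road(j,c)
round 1: derive reach(j,g) via R1 from road(j,g)
round 1: derive reach(j,h) via R1 from road(j,h)
round 2: derive reach(b,g) via R2 from reach(b,c), road(c,g)
round 2: derive reach(c,c) via R2 from reach(c,g), road(g,c)
round 2: derive reach(e,g) via R2 from reach(e,c), road(c,g)
round 2: derive reach(f,b) via R2 from reach(f,e), road(e,b)
round 2: derive reach(f,c) via R2 from reach(f,e), road(e,c)
round 2: derive reach(g,g) via R2 from reach(g,c), road(c,g)
round 2: derive reach(h,b) via R2 from reach(h,j), road(j,b)
round 2: derive reach(h,c) via R2 from reach(h,j), road(j,c)
round 2: derive reach(h,g) via R2 from reach(h,j), road(j,g)
round 2: derive reach(h,h) via R2 from reach(h,j), road(j,h)
round 2: derive reach(j,j) via R2 from reach(j,h), road(h,j)
round 3: derive reach(f,g) via R2 from reach(f,c), road(c,g)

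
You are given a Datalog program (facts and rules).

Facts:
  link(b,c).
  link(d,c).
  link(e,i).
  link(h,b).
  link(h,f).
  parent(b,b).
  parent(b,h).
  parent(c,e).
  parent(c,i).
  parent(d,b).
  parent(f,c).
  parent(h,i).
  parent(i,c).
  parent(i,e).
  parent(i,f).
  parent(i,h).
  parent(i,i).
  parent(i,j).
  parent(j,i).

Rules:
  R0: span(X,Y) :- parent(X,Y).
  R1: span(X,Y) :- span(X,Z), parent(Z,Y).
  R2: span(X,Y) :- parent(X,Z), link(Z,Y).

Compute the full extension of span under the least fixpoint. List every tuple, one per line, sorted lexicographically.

span(b,b)
span(b,c)
span(b,e)
span(b,f)
span(b,h)
span(b,i)
span(b,j)
span(c,c)
span(c,e)
span(c,f)
span(c,h)
span(c,i)
span(c,j)
span(d,b)
span(d,c)
span(d,e)
span(d,f)
span(d,h)
span(d,i)
span(d,j)
span(f,c)
span(f,e)
span(f,f)
span(f,h)
span(f,i)
span(f,j)
span(h,c)
span(h,e)
span(h,f)
span(h,h)
span(h,i)
span(h,j)
span(i,b)
span(i,c)
span(i,e)
span(i,f)
span(i,h)
span(i,i)
span(i,j)
span(j,c)
span(j,e)
span(j,f)
span(j,h)
span(j,i)
span(j,j)

round 1: derive span(b,b) via R0 from parent(b,b)
round 1: derive span(b,h) via R0 from parent(b,h)
round 1: derive span(c,e) via R0 from parent(c,e)
round 1: derive span(c,i) via R0 from parent(c,i)
round 1: derive span(d,b) via R0 from parent(d,b)
round 1: derive span(f,c) via R0 from parent(f,c)
round 1: derive span(h,i) via R0 from parent(h,i)
round 1: derive span(i,c) via R0 from parent(i,c)
round 1: derive span(i,e) via R0 from parent(i,e)
round 1: derive span(i,f) via R0 from parent(i,f)
round 1: derive span(i,h) via R0 from parent(i,h)
round 1: derive span(i,i) via R0 from parent(i,i)
round 1: derive span(i,j) via R0 from parent(i,j)
round 1: derive span(j,i) via R0 from parent(j,i)
round 1: derive span(b,c) via R2 from parent(b,b), link(b,c)
round 1: derive span(b,f) via R2 from parent(b,h), link(h,f)
round 1: derive span(d,c) via R2 from parent(d,b), link(b,c)
round 1: derive span(i,b) via R2 from parent(i,h), link(h,b)
round 2: derive span(b,e) via R1 from span(b,c), parent(c,e)
round 2: derive span(b,i) via R1 from span(b,c), parent(c,i)
round 2: derive span(c,c) via R1 from span(c,i), parent(i,c)
round 2: derive span(c,f) via R1 from span(c,i), parent(i,f)
round 2: derive span(c,h) via R1 from span(c,i), parent(i,h)
round 2: derive span(c,j) via R1 from span(c,i), parent(i,j)
round 2: derive span(d,e) via R1 from span(d,c), parent(c,e)
round 2: derive span(d,h) via R1 from span(d,b), parent(b,h)
round 2: derive span(d,i) via R1 from span(d,c), parent(c,i)
round 2: derive span(f,e) via R1 from span(f,c), parent(c,e)
round 2: derive span(f,i) via R1 from span(f,c), parent(c,i)
round 2: derive span(h,c) via R1 from span(h,i), parent(i,c)
round 2: derive span(h,e) via R1 from span(h,i), parent(i,e)
round 2: derive span(h,f) via R1 from span(h,i), parent(i,f)
round 2: derive span(h,h) via R1 from span(h,i), parent(i,h)
round 2: derive span(h,j) via R1 from span(h,i), parent(i,j)
round 2: derive span(j,c) via R1 from span(j,i), parent(i,c)
round 2: derive span(j,e) via R1 from span(j,i), parent(i,e)
round 2: derive span(j,f) via R1 from span(j,i), parent(i,f)
round 2: derive span(j,h) via R1 from span(j,i), parent(i,h)
round 2: derive span(j,j) via R1 from span(j,i), parent(i,j)
round 3: derive span(b,j) via R1 from span(b,i), parent(i,j)
round 3: derive span(d,f) via R1 from span(d,i), parent(i,f)
round 3: derive span(d,j) via R1 from span(d,i), parent(i,j)
round 3: derive span(f,f) via R1 from span(f,i), parent(i,f)
round 3: derive span(f,h) via R1 from span(f,i), parent(i,h)
round 3: derive span(f,j) via R1 from span(f,i), parent(i,j)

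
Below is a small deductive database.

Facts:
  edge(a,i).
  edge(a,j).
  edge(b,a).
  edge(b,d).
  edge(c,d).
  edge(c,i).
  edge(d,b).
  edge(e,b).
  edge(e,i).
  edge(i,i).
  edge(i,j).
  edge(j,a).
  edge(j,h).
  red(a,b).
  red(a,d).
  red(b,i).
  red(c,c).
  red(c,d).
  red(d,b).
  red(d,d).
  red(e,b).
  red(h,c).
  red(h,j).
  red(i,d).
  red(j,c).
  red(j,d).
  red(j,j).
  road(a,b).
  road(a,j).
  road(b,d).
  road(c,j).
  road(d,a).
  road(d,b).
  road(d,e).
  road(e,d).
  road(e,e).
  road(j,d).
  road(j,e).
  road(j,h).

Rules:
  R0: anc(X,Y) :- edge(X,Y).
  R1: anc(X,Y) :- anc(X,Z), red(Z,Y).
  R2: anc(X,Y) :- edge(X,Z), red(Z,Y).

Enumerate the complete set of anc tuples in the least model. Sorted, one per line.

anc(a,b)
anc(a,c)
anc(a,d)
anc(a,i)
anc(a,j)
anc(b,a)
anc(b,b)
anc(b,d)
anc(b,i)
anc(c,b)
anc(c,d)
anc(c,i)
anc(d,b)
anc(d,d)
anc(d,i)
anc(e,b)
anc(e,d)
anc(e,i)
anc(i,b)
anc(i,c)
anc(i,d)
anc(i,i)
anc(i,j)
anc(j,a)
anc(j,b)
anc(j,c)
anc(j,d)
anc(j,h)
anc(j,i)
anc(j,j)

round 1: derive anc(a,i) via R0 from edge(a,i)
round 1: derive anc(a,j) via R0 from edge(a,j)
round 1: derive anc(b,a) via R0 from edge(b,a)
round 1: derive anc(b,d) via R0 from edge(b,d)
round 1: derive anc(c,d) via R0 from edge(c,d)
round 1: derive anc(c,i) via R0 from edge(c,i)
round 1: derive anc(d,b) via R0 from edge(d,b)
round 1: derive anc(e,b) via R0 from edge(e,b)
round 1: derive anc(e,i) via R0 from edge(e,i)
round 1: derive anc(i,i) via R0 from edge(i,i)
round 1: derive anc(i,j) via R0 from edge(i,j)
round 1: derive anc(j,a) via R0 from edge(j,a)
round 1: derive anc(j,h) via R0 from edge(j,h)
round 1: derive anc(a,c) via R2 from edge(a,j), red(j,c)
round 1: derive anc(a,d) via R2 from edge(a,i), red(i,d)
round 1: derive anc(b,b) via R2 from edge(b,a), red(a,b)
round 1: derive anc(c,b) via R2 from edge(c,d), red(d,b)
round 1: derive anc(d,i) via R2 from edge(d,b), red(b,i)
round 1: derive anc(e,d) via R2 from edge(e,i), red(i,d)
round 1: derive anc(i,c) via R2 from edge(i,j), red(j,c)
round 1: derive anc(i,d) via R2 from edge(i,i), red(i,d)
round 1: derive anc(j,b) via R2 from edge(j,a), red(a,b)
round 1: derive anc(j,c) via R2 from edge(j,h), red(h,c)
round 1: derive anc(j,d) via R2 from edge(j,a), red(a,d)
round 1: derive anc(j,j) via R2 from edge(j,h), red(h,j)
round 2: derive anc(a,b) via R1 from anc(a,d), red(d,b)
round 2: derive anc(b,i) via R1 from anc(b,b), red(b,i)
round 2: derive anc(d,d) via R1 from anc(d,i), red(i,d)
round 2: derive anc(i,b) via R1 from anc(i,d), red(d,b)
round 2: derive anc(j,i) via R1 from anc(j,b), red(b,i)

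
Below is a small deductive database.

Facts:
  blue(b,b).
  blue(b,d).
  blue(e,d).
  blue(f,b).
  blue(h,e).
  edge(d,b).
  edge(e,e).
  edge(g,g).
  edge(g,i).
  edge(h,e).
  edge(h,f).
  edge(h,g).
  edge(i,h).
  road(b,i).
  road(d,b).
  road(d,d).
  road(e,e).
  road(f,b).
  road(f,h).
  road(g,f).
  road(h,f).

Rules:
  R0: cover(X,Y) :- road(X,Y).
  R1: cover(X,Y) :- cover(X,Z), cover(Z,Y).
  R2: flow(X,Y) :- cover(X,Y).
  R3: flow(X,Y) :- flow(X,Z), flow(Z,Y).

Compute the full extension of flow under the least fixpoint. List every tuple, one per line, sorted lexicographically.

flow(b,i)
flow(d,b)
flow(d,d)
flow(d,i)
flow(e,e)
flow(f,b)
flow(f,f)
flow(f,h)
flow(f,i)
flow(g,b)
flow(g,f)
flow(g,h)
flow(g,i)
flow(h,b)
flow(h,f)
flow(h,h)
flow(h,i)

round 1: derive cover(b,i) via R0 from road(b,i)
round 1: derive cover(d,b) via R0 from road(d,b)
round 1: derive cover(d,d) via R0 from road(d,d)
round 1: derive cover(e,e) via R0 from road(e,e)
round 1: derive cover(f,b) via R0 from road(f,b)
round 1: derive cover(f,h) via R0 from road(f,h)
round 1: derive cover(g,f) via R0 from road(g,f)
round 1: derive cover(h,f) via R0 from road(h,f)
round 2: derive cover(d,i) via R1 from cover(d,b), cover(b,i)
round 2: derive cover(f,f) via R1 from cover(f,h), cover(h,f)
round 2: derive cover(f,i) via R1 from cover(f,b), cover(b,i)
round 2: derive cover(g,b) via R1 from cover(g,f), cover(f,b)
round 2: derive cover(g,h) via R1 from cover(g,f), cover(f,h)
round 2: derive cover(h,b) via R1 from cover(h,f), cover(f,b)
round 2: derive cover(h,h) via R1 from cover(h,f), cover(f,h)
round 2: derive flow(b,i) via R2 from cover(b,i)
round 2: derive flow(d,b) via R2 from cover(d,b)
round 2: derive flow(d,d) via R2 from cover(d,d)
round 2: derive flow(e,e) via R2 from cover(e,e)
round 2: derive flow(f,b) via R2 from cover(f,b)
round 2: derive flow(f,h) via R2 from cover(f,h)
round 2: derive flow(g,f) via R2 from cover(g,f)
round 2: derive flow(h,f) via R2 from cover(h,f)
round 3: derive cover(g,i) via R1 from cover(g,b), cover(b,i)
round 3: derive cover(h,i) via R1 from cover(h,b), cover(b,i)
round 3: derive flow(d,i) via R2 from cover(d,i)
round 3: derive flow(f,f) via R2 from cover(f,f)
round 3: derive flow(f,i) via R2 from cover(f,i)
round 3: derive flow(g,b) via R2 from cover(g,b)
round 3: derive flow(g,h) via R2 from cover(g,h)
round 3: derive flow(h,b) via R2 from cover(h,b)
round 3: derive flow(h,h) via R2 from cover(h,h)
round 4: derive flow(g,i) via R2 from cover(g,i)
round 4: derive flow(h,i) via R2 from cover(h,i)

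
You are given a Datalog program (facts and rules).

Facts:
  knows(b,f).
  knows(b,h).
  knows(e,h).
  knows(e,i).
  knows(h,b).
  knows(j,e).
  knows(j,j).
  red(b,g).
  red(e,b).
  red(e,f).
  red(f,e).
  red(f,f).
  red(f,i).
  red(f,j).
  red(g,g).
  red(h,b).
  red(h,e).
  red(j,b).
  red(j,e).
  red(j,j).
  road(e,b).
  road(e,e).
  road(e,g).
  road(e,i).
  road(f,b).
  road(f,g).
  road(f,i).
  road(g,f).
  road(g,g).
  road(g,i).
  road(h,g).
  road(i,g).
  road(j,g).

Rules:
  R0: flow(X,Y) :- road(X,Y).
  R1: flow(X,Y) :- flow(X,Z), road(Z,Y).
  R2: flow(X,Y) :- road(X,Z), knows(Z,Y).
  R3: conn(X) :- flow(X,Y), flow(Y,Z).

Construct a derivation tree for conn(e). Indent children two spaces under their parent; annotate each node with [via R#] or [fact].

round 1: derive flow(e,b) via R0 from road(e,b)
round 1: derive flow(e,e) via R0 from road(e,e)
round 1: derive flow(e,g) via R0 from road(e,g)
round 1: derive flow(e,i) via R0 from road(e,i)
round 1: derive flow(f,b) via R0 from road(f,b)
round 1: derive flow(f,g) via R0 from road(f,g)
round 1: derive flow(f,i) via R0 from road(f,i)
round 1: derive flow(g,f) via R0 from road(g,f)
round 1: derive flow(g,g) via R0 from road(g,g)
round 1: derive flow(g,i) via R0 from road(g,i)
round 1: derive flow(h,g) via R0 from road(h,g)
round 1: derive flow(i,g) via R0 from road(i,g)
round 1: derive flow(j,g) via R0 from road(j,g)
round 1: derive flow(e,f) via R2 from road(e,b), knows(b,f)
round 1: derive flow(e,h) via R2 from road(e,b), knows(b,h)
round 1: derive flow(f,f) via R2 from road(f,b), knows(b,f)
round 1: derive flow(f,h) via R2 from road(f,b), knows(b,h)
round 2: derive flow(g,b) via R1 from flow(g,f), road(f,b)
round 2: derive flow(h,f) via R1 from flow(h,g), road(g,f)
round 2: derive flow(h,i) via R1 from flow(h,g), road(g,i)
round 2: derive flow(i,f) via R1 from flow(i,g), road(g,f)
round 2: derive flow(i,i) via R1 from flow(i,g), road(g,i)
round 2: derive flow(j,f) via R1 from flow(j,g), road(g,f)
round 2: derive flow(j,i) via R1 from flow(j,g), road(g,i)
round 2: derive conn(e) via R3 from flow(e,e), flow(e,b)
round 2: derive conn(f) via R3 from flow(f,f), flow(f,b)
round 2: derive conn(g) via R3 from flow(g,f), flow(f,b)
round 2: derive conn(h) via R3 from flow(h,g), flow(g,f)
round 2: derive conn(i) via R3 from flow(i,g), flow(g,f)
round 2: derive conn(j) via R3 from flow(j,g), flow(g,f)
round 3: derive flow(h,b) via R1 from flow(h,f), road(f,b)
round 3: derive flow(i,b) via R1 from flow(i,f), road(f,b)
round 3: derive flow(j,b) via R1 from flow(j,f), road(f,b)

conn(e)  [via R3]
  flow(e,e)  [via R0]
    road(e,e)  [fact]
  flow(e,b)  [via R0]
    road(e,b)  [fact]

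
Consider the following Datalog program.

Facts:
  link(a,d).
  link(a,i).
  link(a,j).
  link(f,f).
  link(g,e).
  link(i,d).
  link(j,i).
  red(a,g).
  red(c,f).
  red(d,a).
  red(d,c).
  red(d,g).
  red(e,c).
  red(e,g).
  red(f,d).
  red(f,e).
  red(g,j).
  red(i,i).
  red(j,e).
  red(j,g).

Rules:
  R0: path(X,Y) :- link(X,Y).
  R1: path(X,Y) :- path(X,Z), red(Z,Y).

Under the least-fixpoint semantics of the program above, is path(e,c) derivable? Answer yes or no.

round 1: derive path(a,d) via R0 from link(a,d)
round 1: derive path(a,i) via R0 from link(a,i)
round 1: derive path(a,j) via R0 from link(a,j)
round 1: derive path(f,f) via R0 from link(f,f)
round 1: derive path(g,e) via R0 from link(g,e)
round 1: derive path(i,d) via R0 from link(i,d)
round 1: derive path(j,i) via R0 from link(j,i)
round 2: derive path(a,a) via R1 from path(a,d), red(d,a)
round 2: derive path(a,c) via R1 from path(a,d), red(d,c)
round 2: derive path(a,e) via R1 from path(a,j), red(j,e)
round 2: derive path(a,g) via R1 from path(a,d), red(d,g)
round 2: derive path(f,d) via R1 from path(f,f), red(f,d)
round 2: derive path(f,e) via R1 from path(f,f), red(f,e)
round 2: derive path(g,c) via R1 from path(g,e), red(e,c)
round 2: derive path(g,g) via R1 from path(g,e), red(e,g)
round 2: derive path(i,a) via R1 from path(i,d), red(d,a)
round 2: derive path(i,c) via R1 from path(i,d), red(d,c)
round 2: derive path(i,g) via R1 from path(i,d), red(d,g)
round 3: derive path(a,f) via R1 from path(a,c), red(c,f)
round 3: derive path(f,a) via R1 from path(f,d), red(d,a)
round 3: derive path(f,c) via R1 from path(f,d), red(d,c)
round 3: derive path(f,g) via R1 from path(f,d), red(d,g)
round 3: derive path(g,f) via R1 from path(g,c), red(c,f)
round 3: derive path(g,j) via R1 from path(g,g), red(g,j)
round 3: derive path(i,f) via R1 from path(i,c), red(c,f)
round 3: derive path(i,j) via R1 from path(i,g), red(g,j)
round 4: derive path(f,j) via R1 from path(f,g), red(g,j)
round 4: derive path(g,d) via R1 from path(g,f), red(f,d)
round 4: derive path(i,e) via R1 from path(i,f), red(f,e)
round 5: derive path(g,a) via R1 from path(g,d), red(d,a)

no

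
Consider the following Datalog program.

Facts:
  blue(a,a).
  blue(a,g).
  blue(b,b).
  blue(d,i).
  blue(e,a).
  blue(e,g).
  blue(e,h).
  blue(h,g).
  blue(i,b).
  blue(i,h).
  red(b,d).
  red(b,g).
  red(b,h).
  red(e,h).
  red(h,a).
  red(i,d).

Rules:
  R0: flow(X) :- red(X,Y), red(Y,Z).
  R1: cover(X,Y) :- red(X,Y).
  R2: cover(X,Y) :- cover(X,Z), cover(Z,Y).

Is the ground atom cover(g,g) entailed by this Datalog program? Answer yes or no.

round 1: derive cover(b,d) via R1 from red(b,d)
round 1: derive cover(b,g) via R1 from red(b,g)
round 1: derive cover(b,h) via R1 from red(b,h)
round 1: derive cover(e,h) via R1 from red(e,h)
round 1: derive cover(h,a) via R1 from red(h,a)
round 1: derive cover(i,d) via R1 from red(i,d)
round 2: derive cover(b,a) via R2 from cover(b,h), cover(h,a)
round 2: derive cover(e,a) via R2 from cover(e,h), cover(h,a)

no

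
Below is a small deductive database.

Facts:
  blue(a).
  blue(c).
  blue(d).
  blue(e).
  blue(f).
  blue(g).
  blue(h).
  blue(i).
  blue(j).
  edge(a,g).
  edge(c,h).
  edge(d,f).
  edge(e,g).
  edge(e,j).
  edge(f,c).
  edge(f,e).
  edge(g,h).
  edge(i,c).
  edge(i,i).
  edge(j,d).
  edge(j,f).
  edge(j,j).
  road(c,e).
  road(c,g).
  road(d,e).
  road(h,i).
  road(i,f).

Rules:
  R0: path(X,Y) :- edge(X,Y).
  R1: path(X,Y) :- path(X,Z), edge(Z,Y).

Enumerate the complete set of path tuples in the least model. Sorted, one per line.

path(a,g)
path(a,h)
path(c,h)
path(d,c)
path(d,d)
path(d,e)
path(d,f)
path(d,g)
path(d,h)
path(d,j)
path(e,c)
path(e,d)
path(e,e)
path(e,f)
path(e,g)
path(e,h)
path(e,j)
path(f,c)
path(f,d)
path(f,e)
path(f,f)
path(f,g)
path(f,h)
path(f,j)
path(g,h)
path(i,c)
path(i,h)
path(i,i)
path(j,c)
path(j,d)
path(j,e)
path(j,f)
path(j,g)
path(j,h)
path(j,j)

round 1: derive path(a,g) via R0 from edge(a,g)
round 1: derive path(c,h) via R0 from edge(c,h)
round 1: derive path(d,f) via R0 from edge(d,f)
round 1: derive path(e,g) via R0 from edge(e,g)
round 1: derive path(e,j) via R0 from edge(e,j)
round 1: derive path(f,c) via R0 from edge(f,c)
round 1: derive path(f,e) via R0 from edge(f,e)
round 1: derive path(g,h) via R0 from edge(g,h)
round 1: derive path(i,c) via R0 from edge(i,c)
round 1: derive path(i,i) via R0 from edge(i,i)
round 1: derive path(j,d) via R0 from edge(j,d)
round 1: derive path(j,f) via R0 from edge(j,f)
round 1: derive path(j,j) via R0 from edge(j,j)
round 2: derive path(a,h) via R1 from path(a,g), edge(g,h)
round 2: derive path(d,c) via R1 from path(d,f), edge(f,c)
round 2: derive path(d,e) via R1 from path(d,f), edge(f,e)
round 2: derive path(e,d) via R1 from path(e,j), edge(j,d)
round 2: derive path(e,f) via R1 from path(e,j), edge(j,f)
round 2: derive path(e,h) via R1 from path(e,g), edge(g,h)
round 2: derive path(f,g) via R1 from path(f,e), edge(e,g)
round 2: derive path(f,h) via R1 from path(f,c), edge(c,h)
round 2: derive path(f,j) via R1 from path(f,e), edge(e,j)
round 2: derive path(i,h) via R1 from path(i,c), edge(c,h)
round 2: derive path(j,c) via R1 from path(j,f), edge(f,c)
round 2: derive path(j,e) via R1 from path(j,f), edge(f,e)
round 3: derive path(d,g) via R1 from path(d,e), edge(e,g)
round 3: derive path(d,h) via R1 from path(d,c), edge(c,h)
round 3: derive path(d,j) via R1 from path(d,e), edge(e,j)
round 3: derive path(e,c) via R1 from path(e,f), edge(f,c)
round 3: derive path(e,e) via R1 from path(e,f), edge(f,e)
round 3: derive path(f,d) via R1 from path(f,j), edge(j,d)
round 3: derive path(f,f) via R1 from path(f,j), edge(j,f)
round 3: derive path(j,g) via R1 from path(j,e), edge(e,g)
round 3: derive path(j,h) via R1 from path(j,c), edge(c,h)
round 4: derive path(d,d) via R1 from path(d,j), edge(j,d)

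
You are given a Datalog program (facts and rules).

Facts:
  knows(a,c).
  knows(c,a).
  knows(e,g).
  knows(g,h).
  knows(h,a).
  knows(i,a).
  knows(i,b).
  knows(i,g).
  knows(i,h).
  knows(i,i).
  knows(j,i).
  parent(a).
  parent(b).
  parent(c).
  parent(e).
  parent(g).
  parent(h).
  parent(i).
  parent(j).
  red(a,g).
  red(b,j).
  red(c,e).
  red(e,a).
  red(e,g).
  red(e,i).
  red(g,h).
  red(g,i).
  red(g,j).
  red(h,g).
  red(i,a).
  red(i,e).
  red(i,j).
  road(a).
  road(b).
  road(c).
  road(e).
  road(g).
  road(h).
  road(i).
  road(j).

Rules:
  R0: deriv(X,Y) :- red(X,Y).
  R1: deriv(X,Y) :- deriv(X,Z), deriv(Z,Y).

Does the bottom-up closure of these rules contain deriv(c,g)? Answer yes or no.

yes

round 1: derive deriv(a,g) via R0 from red(a,g)
round 1: derive deriv(b,j) via R0 from red(b,j)
round 1: derive deriv(c,e) via R0 from red(c,e)
round 1: derive deriv(e,a) via R0 from red(e,a)
round 1: derive deriv(e,g) via R0 from red(e,g)
round 1: derive deriv(e,i) via R0 from red(e,i)
round 1: derive deriv(g,h) via R0 from red(g,h)
round 1: derive deriv(g,i) via R0 from red(g,i)
round 1: derive deriv(g,j) via R0 from red(g,j)
round 1: derive deriv(h,g) via R0 from red(h,g)
round 1: derive deriv(i,a) via R0 from red(i,a)
round 1: derive deriv(i,e) via R0 from red(i,e)
round 1: derive deriv(i,j) via R0 from red(i,j)
round 2: derive deriv(a,h) via R1 from deriv(a,g), deriv(g,h)
round 2: derive deriv(a,i) via R1 from deriv(a,g), deriv(g,i)
round 2: derive deriv(a,j) via R1 from deriv(a,g), deriv(g,j)
round 2: derive deriv(c,a) via R1 from deriv(c,e), deriv(e,a)
round 2: derive deriv(c,g) via R1 from deriv(c,e), deriv(e,g)
round 2: derive deriv(c,i) via R1 from deriv(c,e), deriv(e,i)
round 2: derive deriv(e,e) via R1 from deriv(e,i), deriv(i,e)
round 2: derive deriv(e,h) via R1 from deriv(e,g), deriv(g,h)
round 2: derive deriv(e,j) via R1 from deriv(e,g), deriv(g,j)
round 2: derive deriv(g,a) via R1 from deriv(g,i), deriv(i,a)
round 2: derive deriv(g,e) via R1 from deriv(g,i), deriv(i,e)
round 2: derive deriv(g,g) via R1 from deriv(g,h), deriv(h,g)
round 2: derive deriv(h,h) via R1 from deriv(h,g), deriv(g,h)
round 2: derive deriv(h,i) via R1 from deriv(h,g), deriv(g,i)
round 2: derive deriv(h,j) via R1 from deriv(h,g), deriv(g,j)
round 2: derive deriv(i,g) via R1 from deriv(i,a), deriv(a,g)
round 2: derive deriv(i,i) via R1 from deriv(i,e), deriv(e,i)
round 3: derive deriv(a,a) via R1 from deriv(a,g), deriv(g,a)
round 3: derive deriv(a,e) via R1 from deriv(a,g), deriv(g,e)
round 3: derive deriv(c,h) via R1 from deriv(c,a), deriv(a,h)
round 3: derive deriv(c,j) via R1 from deriv(c,a), deriv(a,j)
round 3: derive deriv(h,a) via R1 from deriv(h,g), deriv(g,a)
round 3: derive deriv(h,e) via R1 from deriv(h,g), deriv(g,e)
round 3: derive deriv(i,h) via R1 from deriv(i,a), deriv(a,h)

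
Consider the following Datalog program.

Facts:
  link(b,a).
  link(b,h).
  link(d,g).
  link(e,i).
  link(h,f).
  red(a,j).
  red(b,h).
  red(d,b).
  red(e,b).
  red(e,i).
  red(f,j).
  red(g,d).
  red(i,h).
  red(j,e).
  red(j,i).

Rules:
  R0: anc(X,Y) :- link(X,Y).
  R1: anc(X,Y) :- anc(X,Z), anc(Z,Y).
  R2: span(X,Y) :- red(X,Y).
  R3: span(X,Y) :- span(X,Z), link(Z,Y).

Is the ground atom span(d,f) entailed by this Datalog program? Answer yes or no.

yes

round 1: derive span(a,j) via R2 from red(a,j)
round 1: derive span(b,h) via R2 from red(b,h)
round 1: derive span(d,b) via R2 from red(d,b)
round 1: derive span(e,b) via R2 from red(e,b)
round 1: derive span(e,i) via R2 from red(e,i)
round 1: derive span(f,j) via R2 from red(f,j)
round 1: derive span(g,d) via R2 from red(g,d)
round 1: derive span(i,h) via R2 from red(i,h)
round 1: derive span(j,e) via R2 from red(j,e)
round 1: derive span(j,i) via R2 from red(j,i)
round 2: derive span(b,f) via R3 from span(b,h), link(h,f)
round 2: derive span(d,a) via R3 from span(d,b), link(b,a)
round 2: derive span(d,h) via R3 from span(d,b), link(b,h)
round 2: derive span(e,a) via R3 from span(e,b), link(b,a)
round 2: derive span(e,h) via R3 from span(e,b), link(b,h)
round 2: derive span(g,g) via R3 from span(g,d), link(d,g)
round 2: derive span(i,f) via R3 from span(i,h), link(h,f)
round 3: derive span(d,f) via R3 from span(d,h), link(h,f)
round 3: derive span(e,f) via R3 from span(e,h), link(h,f)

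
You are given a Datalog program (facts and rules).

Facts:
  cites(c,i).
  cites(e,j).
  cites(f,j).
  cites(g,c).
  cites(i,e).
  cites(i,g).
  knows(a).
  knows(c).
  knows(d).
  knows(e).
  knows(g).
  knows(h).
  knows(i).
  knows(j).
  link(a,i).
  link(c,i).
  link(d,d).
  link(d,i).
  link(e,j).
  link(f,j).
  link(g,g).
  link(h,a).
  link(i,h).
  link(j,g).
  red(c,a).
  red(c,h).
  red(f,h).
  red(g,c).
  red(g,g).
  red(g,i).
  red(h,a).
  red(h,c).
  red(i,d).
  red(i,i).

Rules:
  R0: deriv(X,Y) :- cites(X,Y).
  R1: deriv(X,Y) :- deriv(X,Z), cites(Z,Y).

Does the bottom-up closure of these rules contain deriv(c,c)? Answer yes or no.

round 1: derive deriv(c,i) via R0 from cites(c,i)
round 1: derive deriv(e,j) via R0 from cites(e,j)
round 1: derive deriv(f,j) via R0 from cites(f,j)
round 1: derive deriv(g,c) via R0 from cites(g,c)
round 1: derive deriv(i,e) via R0 from cites(i,e)
round 1: derive deriv(i,g) via R0 from cites(i,g)
round 2: derive deriv(c,e) via R1 from deriv(c,i), cites(i,e)
round 2: derive deriv(c,g) via R1 from deriv(c,i), cites(i,g)
round 2: derive deriv(g,i) via R1 from deriv(g,c), cites(c,i)
round 2: derive deriv(i,c) via R1 from deriv(i,g), cites(g,c)
round 2: derive deriv(i,j) via R1 from deriv(i,e), cites(e,j)
round 3: derive deriv(c,c) via R1 from deriv(c,g), cites(g,c)
round 3: derive deriv(c,j) via R1 from deriv(c,e), cites(e,j)
round 3: derive deriv(g,e) via R1 from deriv(g,i), cites(i,e)
round 3: derive deriv(g,g) via R1 from deriv(g,i), cites(i,g)
round 3: derive deriv(i,i) via R1 from deriv(i,c), cites(c,i)
round 4: derive deriv(g,j) via R1 from deriv(g,e), cites(e,j)

yes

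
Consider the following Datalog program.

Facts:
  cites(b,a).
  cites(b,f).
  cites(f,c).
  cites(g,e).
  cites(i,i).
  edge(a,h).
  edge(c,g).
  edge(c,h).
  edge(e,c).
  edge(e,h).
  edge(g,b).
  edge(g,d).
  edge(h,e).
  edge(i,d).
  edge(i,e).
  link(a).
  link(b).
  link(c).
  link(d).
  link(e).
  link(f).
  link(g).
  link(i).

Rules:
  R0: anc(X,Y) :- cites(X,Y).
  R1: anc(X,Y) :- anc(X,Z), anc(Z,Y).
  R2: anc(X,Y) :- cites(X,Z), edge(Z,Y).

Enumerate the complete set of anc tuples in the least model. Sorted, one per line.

anc(b,a)
anc(b,c)
anc(b,e)
anc(b,f)
anc(b,g)
anc(b,h)
anc(f,c)
anc(f,e)
anc(f,g)
anc(f,h)
anc(g,c)
anc(g,e)
anc(g,h)
anc(i,d)
anc(i,e)
anc(i,i)

round 1: derive anc(b,a) via R0 from cites(b,a)
round 1: derive anc(b,f) via R0 from cites(b,f)
round 1: derive anc(f,c) via R0 from cites(f,c)
round 1: derive anc(g,e) via R0 from cites(g,e)
round 1: derive anc(i,i) via R0 from cites(i,i)
round 1: derive anc(b,h) via R2 from cites(b,a), edge(a,h)
round 1: derive anc(f,g) via R2 from cites(f,c), edge(c,g)
round 1: derive anc(f,h) via R2 from cites(f,c), edge(c,h)
round 1: derive anc(g,c) via R2 from cites(g,e), edge(e,c)
round 1: derive anc(g,h) via R2 from cites(g,e), edge(e,h)
round 1: derive anc(i,d) via R2 from cites(i,i), edge(i,d)
round 1: derive anc(i,e) via R2 from cites(i,i), edge(i,e)
round 2: derive anc(b,c) via R1 from anc(b,f), anc(f,c)
round 2: derive anc(b,g) via R1 from anc(b,f), anc(f,g)
round 2: derive anc(f,e) via R1 from anc(f,g), anc(g,e)
round 3: derive anc(b,e) via R1 from anc(b,f), anc(f,e)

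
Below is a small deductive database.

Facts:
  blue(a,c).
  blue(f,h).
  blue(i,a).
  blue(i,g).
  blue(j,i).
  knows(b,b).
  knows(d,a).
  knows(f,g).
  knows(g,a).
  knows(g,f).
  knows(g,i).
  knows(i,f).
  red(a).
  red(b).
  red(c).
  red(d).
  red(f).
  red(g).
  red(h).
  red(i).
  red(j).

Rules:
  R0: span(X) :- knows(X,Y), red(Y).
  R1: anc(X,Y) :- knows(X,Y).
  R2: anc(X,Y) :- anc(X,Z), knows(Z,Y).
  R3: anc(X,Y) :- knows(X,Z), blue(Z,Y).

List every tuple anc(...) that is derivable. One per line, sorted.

round 1: derive anc(b,b) via R1 from knows(b,b)
round 1: derive anc(d,a) via R1 from knows(d,a)
round 1: derive anc(f,g) via R1 from knows(f,g)
round 1: derive anc(g,a) via R1 from knows(g,a)
round 1: derive anc(g,f) via R1 from knows(g,f)
round 1: derive anc(g,i) via R1 from knows(g,i)
round 1: derive anc(i,f) via R1 from knows(i,f)
round 1: derive anc(d,c) via R3 from knows(d,a), blue(a,c)
round 1: derive anc(g,c) via R3 from knows(g,a), blue(a,c)
round 1: derive anc(g,g) via R3 from knows(g,i), blue(i,g)
round 1: derive anc(g,h) via R3 from knows(g,f), blue(f,h)
round 1: derive anc(i,h) via R3 from knows(i,f), blue(f,h)
round 2: derive anc(f,a) via R2 from anc(f,g), knows(g,a)
round 2: derive anc(f,f) via R2 from anc(f,g), knows(g,f)
round 2: derive anc(f,i) via R2 from anc(f,g), knows(g,i)
round 2: derive anc(i,g) via R2 from anc(i,f), knows(f,g)
round 3: derive anc(i,a) via R2 from anc(i,g), knows(g,a)
round 3: derive anc(i,i) via R2 from anc(i,g), knows(g,i)

anc(b,b)
anc(d,a)
anc(d,c)
anc(f,a)
anc(f,f)
anc(f,g)
anc(f,i)
anc(g,a)
anc(g,c)
anc(g,f)
anc(g,g)
anc(g,h)
anc(g,i)
anc(i,a)
anc(i,f)
anc(i,g)
anc(i,h)
anc(i,i)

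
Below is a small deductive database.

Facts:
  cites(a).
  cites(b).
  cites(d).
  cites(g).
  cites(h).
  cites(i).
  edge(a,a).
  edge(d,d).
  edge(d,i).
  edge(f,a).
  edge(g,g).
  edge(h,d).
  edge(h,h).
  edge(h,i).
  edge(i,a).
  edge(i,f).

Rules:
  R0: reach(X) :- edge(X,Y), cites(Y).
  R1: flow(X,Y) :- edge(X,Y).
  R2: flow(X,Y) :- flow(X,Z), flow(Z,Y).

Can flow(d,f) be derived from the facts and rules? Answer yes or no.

round 1: derive flow(a,a) via R1 from edge(a,a)
round 1: derive flow(d,d) via R1 from edge(d,d)
round 1: derive flow(d,i) via R1 from edge(d,i)
round 1: derive flow(f,a) via R1 from edge(f,a)
round 1: derive flow(g,g) via R1 from edge(g,g)
round 1: derive flow(h,d) via R1 from edge(h,d)
round 1: derive flow(h,h) via R1 from edge(h,h)
round 1: derive flow(h,i) via R1 from edge(h,i)
round 1: derive flow(i,a) via R1 from edge(i,a)
round 1: derive flow(i,f) via R1 from edge(i,f)
round 2: derive flow(d,a) via R2 from flow(d,i), flow(i,a)
round 2: derive flow(d,f) via R2 from flow(d,i), flow(i,f)
round 2: derive flow(h,a) via R2 from flow(h,i), flow(i,a)
round 2: derive flow(h,f) via R2 from flow(h,i), flow(i,f)

yes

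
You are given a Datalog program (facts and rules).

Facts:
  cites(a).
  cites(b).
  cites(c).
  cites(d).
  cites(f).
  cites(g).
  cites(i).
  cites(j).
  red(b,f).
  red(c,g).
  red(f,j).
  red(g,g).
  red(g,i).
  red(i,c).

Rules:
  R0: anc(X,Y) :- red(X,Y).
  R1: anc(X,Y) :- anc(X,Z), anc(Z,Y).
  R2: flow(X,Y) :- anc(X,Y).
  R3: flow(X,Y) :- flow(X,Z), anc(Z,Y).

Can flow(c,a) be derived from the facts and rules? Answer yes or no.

round 1: derive anc(b,f) via R0 from red(b,f)
round 1: derive anc(c,g) via R0 from red(c,g)
round 1: derive anc(f,j) via R0 from red(f,j)
round 1: derive anc(g,g) via R0 from red(g,g)
round 1: derive anc(g,i) via R0 from red(g,i)
round 1: derive anc(i,c) via R0 from red(i,c)
round 2: derive anc(b,j) via R1 from anc(b,f), anc(f,j)
round 2: derive anc(c,i) via R1 from anc(c,g), anc(g,i)
round 2: derive anc(g,c) via R1 from anc(g,i), anc(i,c)
round 2: derive anc(i,g) via R1 from anc(i,c), anc(c,g)
round 2: derive flow(b,f) via R2 from anc(b,f)
round 2: derive flow(c,g) via R2 from anc(c,g)
round 2: derive flow(f,j) via R2 from anc(f,j)
round 2: derive flow(g,g) via R2 from anc(g,g)
round 2: derive flow(g,i) via R2 from anc(g,i)
round 2: derive flow(i,c) via R2 from anc(i,c)
round 3: derive anc(c,c) via R1 from anc(c,g), anc(g,c)
round 3: derive anc(i,i) via R1 from anc(i,c), anc(c,i)
round 3: derive flow(b,j) via R2 from anc(b,j)
round 3: derive flow(c,i) via R2 from anc(c,i)
round 3: derive flow(g,c) via R2 from anc(g,c)
round 3: derive flow(i,g) via R2 from anc(i,g)
round 3: derive flow(c,c) via R3 from flow(c,g), anc(g,c)
round 3: derive flow(i,i) via R3 from flow(i,c), anc(c,i)

no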